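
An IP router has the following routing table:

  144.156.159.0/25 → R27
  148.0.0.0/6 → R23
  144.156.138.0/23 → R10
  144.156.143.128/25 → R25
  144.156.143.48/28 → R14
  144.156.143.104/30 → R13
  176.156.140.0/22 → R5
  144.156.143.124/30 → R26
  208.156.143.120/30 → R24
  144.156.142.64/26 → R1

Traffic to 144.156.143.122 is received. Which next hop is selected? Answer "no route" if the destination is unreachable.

no route

No entry's prefix contains 144.156.143.122; there is no default route.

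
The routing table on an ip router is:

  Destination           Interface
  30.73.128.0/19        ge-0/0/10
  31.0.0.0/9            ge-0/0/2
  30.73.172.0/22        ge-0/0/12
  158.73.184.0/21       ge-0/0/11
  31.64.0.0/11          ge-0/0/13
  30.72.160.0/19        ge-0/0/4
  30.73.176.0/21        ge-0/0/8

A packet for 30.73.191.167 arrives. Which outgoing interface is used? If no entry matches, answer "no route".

no route

No entry's prefix contains 30.73.191.167; there is no default route.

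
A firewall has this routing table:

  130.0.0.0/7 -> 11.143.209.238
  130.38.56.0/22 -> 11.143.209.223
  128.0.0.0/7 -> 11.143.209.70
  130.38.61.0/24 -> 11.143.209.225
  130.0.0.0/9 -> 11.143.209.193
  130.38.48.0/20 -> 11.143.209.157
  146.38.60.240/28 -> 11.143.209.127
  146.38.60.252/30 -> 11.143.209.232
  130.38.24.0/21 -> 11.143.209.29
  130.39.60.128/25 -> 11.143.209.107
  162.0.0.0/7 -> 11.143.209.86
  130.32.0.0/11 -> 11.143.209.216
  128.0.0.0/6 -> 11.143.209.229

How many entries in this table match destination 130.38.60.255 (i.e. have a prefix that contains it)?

Prefixes containing 130.38.60.255:
  128.0.0.0/6 (128.0.0.0 - 131.255.255.255)
  130.0.0.0/7 (130.0.0.0 - 131.255.255.255)
  130.0.0.0/9 (130.0.0.0 - 130.127.255.255)
  130.32.0.0/11 (130.32.0.0 - 130.63.255.255)
  130.38.48.0/20 (130.38.48.0 - 130.38.63.255)
Total matching entries: 5.

5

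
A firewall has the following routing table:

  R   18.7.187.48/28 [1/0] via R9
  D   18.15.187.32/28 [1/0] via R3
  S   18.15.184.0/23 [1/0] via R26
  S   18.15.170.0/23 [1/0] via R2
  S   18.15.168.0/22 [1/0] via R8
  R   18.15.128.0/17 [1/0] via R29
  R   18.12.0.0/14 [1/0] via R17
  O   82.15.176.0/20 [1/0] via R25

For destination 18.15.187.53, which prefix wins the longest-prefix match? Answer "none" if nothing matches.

Entries matching 18.15.187.53:
  18.12.0.0/14 (18.12.0.0 - 18.15.255.255)
  18.15.128.0/17 (18.15.128.0 - 18.15.255.255)
Most specific is 18.15.128.0/17.

18.15.128.0/17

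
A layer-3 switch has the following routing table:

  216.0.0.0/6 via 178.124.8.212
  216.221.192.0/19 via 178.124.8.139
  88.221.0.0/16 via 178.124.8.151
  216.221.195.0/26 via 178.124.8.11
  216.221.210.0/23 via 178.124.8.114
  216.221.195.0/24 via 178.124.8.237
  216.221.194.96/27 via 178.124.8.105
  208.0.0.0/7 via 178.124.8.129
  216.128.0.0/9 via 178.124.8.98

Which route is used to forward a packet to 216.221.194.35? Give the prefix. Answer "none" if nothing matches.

216.221.192.0/19

Entries matching 216.221.194.35:
  216.0.0.0/6 (216.0.0.0 - 219.255.255.255)
  216.128.0.0/9 (216.128.0.0 - 216.255.255.255)
  216.221.192.0/19 (216.221.192.0 - 216.221.223.255)
Most specific is 216.221.192.0/19.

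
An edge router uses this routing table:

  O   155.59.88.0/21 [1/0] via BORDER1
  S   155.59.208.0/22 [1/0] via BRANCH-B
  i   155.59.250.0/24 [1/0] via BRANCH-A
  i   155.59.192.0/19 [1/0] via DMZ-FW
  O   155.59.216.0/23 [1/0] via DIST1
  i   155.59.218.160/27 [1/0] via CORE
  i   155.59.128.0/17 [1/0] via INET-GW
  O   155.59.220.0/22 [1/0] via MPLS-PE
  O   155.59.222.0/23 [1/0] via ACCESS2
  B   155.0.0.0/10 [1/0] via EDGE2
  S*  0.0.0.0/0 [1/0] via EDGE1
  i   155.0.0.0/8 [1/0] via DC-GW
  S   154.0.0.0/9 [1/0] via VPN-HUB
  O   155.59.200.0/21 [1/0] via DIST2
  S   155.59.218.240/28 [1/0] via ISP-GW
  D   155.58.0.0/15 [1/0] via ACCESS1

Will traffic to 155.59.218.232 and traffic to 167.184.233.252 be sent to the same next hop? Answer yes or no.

155.59.218.232: longest match 155.59.192.0/19 -> DMZ-FW
167.184.233.252: longest match 0.0.0.0/0 -> EDGE1

no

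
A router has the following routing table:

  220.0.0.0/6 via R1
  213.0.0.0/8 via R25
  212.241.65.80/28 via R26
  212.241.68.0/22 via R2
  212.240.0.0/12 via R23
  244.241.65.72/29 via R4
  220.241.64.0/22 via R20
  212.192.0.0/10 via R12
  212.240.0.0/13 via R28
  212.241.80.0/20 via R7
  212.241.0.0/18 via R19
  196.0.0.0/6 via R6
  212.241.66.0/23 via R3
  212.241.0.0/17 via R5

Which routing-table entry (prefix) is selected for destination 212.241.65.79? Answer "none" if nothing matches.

Entries matching 212.241.65.79:
  212.192.0.0/10 (212.192.0.0 - 212.255.255.255)
  212.240.0.0/12 (212.240.0.0 - 212.255.255.255)
  212.240.0.0/13 (212.240.0.0 - 212.247.255.255)
  212.241.0.0/17 (212.241.0.0 - 212.241.127.255)
Most specific is 212.241.0.0/17.

212.241.0.0/17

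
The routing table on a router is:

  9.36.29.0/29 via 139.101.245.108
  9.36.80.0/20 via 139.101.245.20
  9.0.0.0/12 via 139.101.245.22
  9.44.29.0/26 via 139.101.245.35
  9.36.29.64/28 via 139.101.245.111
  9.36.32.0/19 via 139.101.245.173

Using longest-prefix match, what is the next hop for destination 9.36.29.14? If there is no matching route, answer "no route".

no route

No entry's prefix contains 9.36.29.14; there is no default route.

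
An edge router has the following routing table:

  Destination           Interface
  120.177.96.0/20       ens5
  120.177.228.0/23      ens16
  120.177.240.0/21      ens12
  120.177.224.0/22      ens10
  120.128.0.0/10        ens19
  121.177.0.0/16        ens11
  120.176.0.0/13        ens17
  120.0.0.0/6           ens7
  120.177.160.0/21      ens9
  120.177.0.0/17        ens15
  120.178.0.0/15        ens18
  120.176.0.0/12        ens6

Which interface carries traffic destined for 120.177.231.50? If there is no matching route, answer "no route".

ens17

Routes whose prefix contains 120.177.231.50:
  120.0.0.0/6 (120.0.0.0 - 123.255.255.255) -> ens7
  120.128.0.0/10 (120.128.0.0 - 120.191.255.255) -> ens19
  120.176.0.0/12 (120.176.0.0 - 120.191.255.255) -> ens6
  120.176.0.0/13 (120.176.0.0 - 120.183.255.255) -> ens17
More-specific entries that do NOT match:
  120.177.228.0/23 (120.177.228.0 - 120.177.229.255) does not contain 120.177.231.50
  120.177.224.0/22 (120.177.224.0 - 120.177.227.255) does not contain 120.177.231.50
  120.177.240.0/21 (120.177.240.0 - 120.177.247.255) does not contain 120.177.231.50
  120.177.160.0/21 (120.177.160.0 - 120.177.167.255) does not contain 120.177.231.50
  120.177.96.0/20 (120.177.96.0 - 120.177.111.255) does not contain 120.177.231.50
  120.177.0.0/17 (120.177.0.0 - 120.177.127.255) does not contain 120.177.231.50
  121.177.0.0/16 (121.177.0.0 - 121.177.255.255) does not contain 120.177.231.50
  120.178.0.0/15 (120.178.0.0 - 120.179.255.255) does not contain 120.177.231.50
Longest matching prefix is /13 -> interface ens17.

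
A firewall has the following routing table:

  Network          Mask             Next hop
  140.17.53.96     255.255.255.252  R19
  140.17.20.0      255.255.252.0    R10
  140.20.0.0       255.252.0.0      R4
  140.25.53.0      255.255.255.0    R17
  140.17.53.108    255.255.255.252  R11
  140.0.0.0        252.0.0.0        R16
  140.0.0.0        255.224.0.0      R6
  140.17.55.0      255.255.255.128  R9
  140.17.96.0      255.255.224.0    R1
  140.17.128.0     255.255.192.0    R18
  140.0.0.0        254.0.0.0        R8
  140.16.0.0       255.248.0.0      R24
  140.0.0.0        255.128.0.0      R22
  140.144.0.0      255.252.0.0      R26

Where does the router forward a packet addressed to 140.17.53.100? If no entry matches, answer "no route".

Routes whose prefix contains 140.17.53.100:
  140.0.0.0/6 (140.0.0.0 - 143.255.255.255) -> R16
  140.0.0.0/7 (140.0.0.0 - 141.255.255.255) -> R8
  140.0.0.0/9 (140.0.0.0 - 140.127.255.255) -> R22
  140.0.0.0/11 (140.0.0.0 - 140.31.255.255) -> R6
  140.16.0.0/13 (140.16.0.0 - 140.23.255.255) -> R24
More-specific entries that do NOT match:
  140.17.53.96/30 (140.17.53.96 - 140.17.53.99) does not contain 140.17.53.100
  140.17.53.108/30 (140.17.53.108 - 140.17.53.111) does not contain 140.17.53.100
  140.17.55.0/25 (140.17.55.0 - 140.17.55.127) does not contain 140.17.53.100
  140.25.53.0/24 (140.25.53.0 - 140.25.53.255) does not contain 140.17.53.100
  140.17.20.0/22 (140.17.20.0 - 140.17.23.255) does not contain 140.17.53.100
  140.17.96.0/19 (140.17.96.0 - 140.17.127.255) does not contain 140.17.53.100
  140.17.128.0/18 (140.17.128.0 - 140.17.191.255) does not contain 140.17.53.100
  140.20.0.0/14 (140.20.0.0 - 140.23.255.255) does not contain 140.17.53.100
  140.144.0.0/14 (140.144.0.0 - 140.147.255.255) does not contain 140.17.53.100
Longest matching prefix is /13 -> next hop R24.

R24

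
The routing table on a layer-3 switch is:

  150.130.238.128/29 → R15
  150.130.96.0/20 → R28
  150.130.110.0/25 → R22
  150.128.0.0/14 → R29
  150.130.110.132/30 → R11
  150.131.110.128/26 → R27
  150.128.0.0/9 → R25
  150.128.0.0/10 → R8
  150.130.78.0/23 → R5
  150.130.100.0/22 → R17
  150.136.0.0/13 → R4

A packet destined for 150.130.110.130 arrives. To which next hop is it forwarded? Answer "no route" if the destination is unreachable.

Routes whose prefix contains 150.130.110.130:
  150.128.0.0/9 (150.128.0.0 - 150.255.255.255) -> R25
  150.128.0.0/10 (150.128.0.0 - 150.191.255.255) -> R8
  150.128.0.0/14 (150.128.0.0 - 150.131.255.255) -> R29
  150.130.96.0/20 (150.130.96.0 - 150.130.111.255) -> R28
More-specific entries that do NOT match:
  150.130.110.132/30 (150.130.110.132 - 150.130.110.135) does not contain 150.130.110.130
  150.130.238.128/29 (150.130.238.128 - 150.130.238.135) does not contain 150.130.110.130
  150.131.110.128/26 (150.131.110.128 - 150.131.110.191) does not contain 150.130.110.130
  150.130.110.0/25 (150.130.110.0 - 150.130.110.127) does not contain 150.130.110.130
  150.130.78.0/23 (150.130.78.0 - 150.130.79.255) does not contain 150.130.110.130
  150.130.100.0/22 (150.130.100.0 - 150.130.103.255) does not contain 150.130.110.130
Longest matching prefix is /20 -> next hop R28.

R28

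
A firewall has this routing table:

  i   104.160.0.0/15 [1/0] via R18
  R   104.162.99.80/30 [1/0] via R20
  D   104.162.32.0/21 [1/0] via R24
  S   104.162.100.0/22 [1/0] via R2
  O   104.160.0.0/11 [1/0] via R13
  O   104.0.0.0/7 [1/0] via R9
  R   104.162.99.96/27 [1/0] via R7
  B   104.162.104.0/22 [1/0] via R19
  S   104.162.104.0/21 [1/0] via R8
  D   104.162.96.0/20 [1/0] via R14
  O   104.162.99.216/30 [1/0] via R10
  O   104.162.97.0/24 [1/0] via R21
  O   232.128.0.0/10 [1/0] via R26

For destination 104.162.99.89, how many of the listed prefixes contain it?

3

Prefixes containing 104.162.99.89:
  104.0.0.0/7 (104.0.0.0 - 105.255.255.255)
  104.160.0.0/11 (104.160.0.0 - 104.191.255.255)
  104.162.96.0/20 (104.162.96.0 - 104.162.111.255)
Total matching entries: 3.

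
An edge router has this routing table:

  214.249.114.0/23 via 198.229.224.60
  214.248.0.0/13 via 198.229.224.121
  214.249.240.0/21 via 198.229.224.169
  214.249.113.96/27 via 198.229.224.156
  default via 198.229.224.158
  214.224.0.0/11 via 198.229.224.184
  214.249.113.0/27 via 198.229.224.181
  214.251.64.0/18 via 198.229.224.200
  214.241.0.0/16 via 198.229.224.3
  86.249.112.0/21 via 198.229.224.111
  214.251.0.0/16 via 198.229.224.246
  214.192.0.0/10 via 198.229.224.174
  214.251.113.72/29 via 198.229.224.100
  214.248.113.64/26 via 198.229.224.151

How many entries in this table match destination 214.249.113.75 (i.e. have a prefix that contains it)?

Prefixes containing 214.249.113.75:
  0.0.0.0/0 (default, matches everything)
  214.192.0.0/10 (214.192.0.0 - 214.255.255.255)
  214.224.0.0/11 (214.224.0.0 - 214.255.255.255)
  214.248.0.0/13 (214.248.0.0 - 214.255.255.255)
Total matching entries: 4.

4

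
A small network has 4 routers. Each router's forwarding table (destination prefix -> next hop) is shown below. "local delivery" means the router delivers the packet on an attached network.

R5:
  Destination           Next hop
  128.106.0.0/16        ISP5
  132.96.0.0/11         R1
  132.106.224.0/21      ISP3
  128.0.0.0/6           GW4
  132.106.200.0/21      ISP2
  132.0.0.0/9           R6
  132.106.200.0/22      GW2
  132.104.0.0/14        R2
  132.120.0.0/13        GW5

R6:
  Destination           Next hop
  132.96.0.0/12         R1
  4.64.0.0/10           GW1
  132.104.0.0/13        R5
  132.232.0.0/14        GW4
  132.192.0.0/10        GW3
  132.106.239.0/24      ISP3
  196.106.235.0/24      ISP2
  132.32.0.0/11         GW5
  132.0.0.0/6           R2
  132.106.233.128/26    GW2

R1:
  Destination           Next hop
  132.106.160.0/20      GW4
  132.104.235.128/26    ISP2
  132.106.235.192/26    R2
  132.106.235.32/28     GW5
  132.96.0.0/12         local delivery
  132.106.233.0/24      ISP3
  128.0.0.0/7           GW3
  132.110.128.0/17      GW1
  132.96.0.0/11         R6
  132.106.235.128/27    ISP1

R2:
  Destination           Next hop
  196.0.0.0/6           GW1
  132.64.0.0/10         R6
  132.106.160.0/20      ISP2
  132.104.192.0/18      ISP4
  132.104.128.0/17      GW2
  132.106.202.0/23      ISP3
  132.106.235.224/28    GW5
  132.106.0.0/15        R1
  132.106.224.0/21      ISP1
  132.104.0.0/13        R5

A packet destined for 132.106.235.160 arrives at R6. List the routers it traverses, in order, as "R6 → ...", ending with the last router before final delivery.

R6 → R5 → R2 → R1

At R6: longest match for 132.106.235.160 is 132.104.0.0/13 -> R5
At R5: longest match for 132.106.235.160 is 132.104.0.0/14 -> R2
At R2: longest match for 132.106.235.160 is 132.106.0.0/15 -> R1
At R1: longest match for 132.106.235.160 is 132.96.0.0/12 -> local delivery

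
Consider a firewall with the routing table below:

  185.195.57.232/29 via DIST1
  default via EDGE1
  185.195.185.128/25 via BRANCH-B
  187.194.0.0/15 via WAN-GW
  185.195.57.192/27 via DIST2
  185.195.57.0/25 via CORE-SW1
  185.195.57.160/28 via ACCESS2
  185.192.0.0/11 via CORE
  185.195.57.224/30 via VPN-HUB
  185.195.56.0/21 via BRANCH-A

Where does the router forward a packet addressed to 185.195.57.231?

Routes whose prefix contains 185.195.57.231:
  0.0.0.0/0 (default, matches everything) -> EDGE1
  185.192.0.0/11 (185.192.0.0 - 185.223.255.255) -> CORE
  185.195.56.0/21 (185.195.56.0 - 185.195.63.255) -> BRANCH-A
More-specific entries that do NOT match:
  185.195.57.224/30 (185.195.57.224 - 185.195.57.227) does not contain 185.195.57.231
  185.195.57.232/29 (185.195.57.232 - 185.195.57.239) does not contain 185.195.57.231
  185.195.57.160/28 (185.195.57.160 - 185.195.57.175) does not contain 185.195.57.231
  185.195.57.192/27 (185.195.57.192 - 185.195.57.223) does not contain 185.195.57.231
  185.195.185.128/25 (185.195.185.128 - 185.195.185.255) does not contain 185.195.57.231
  185.195.57.0/25 (185.195.57.0 - 185.195.57.127) does not contain 185.195.57.231
Longest matching prefix is /21 -> next hop BRANCH-A.

BRANCH-A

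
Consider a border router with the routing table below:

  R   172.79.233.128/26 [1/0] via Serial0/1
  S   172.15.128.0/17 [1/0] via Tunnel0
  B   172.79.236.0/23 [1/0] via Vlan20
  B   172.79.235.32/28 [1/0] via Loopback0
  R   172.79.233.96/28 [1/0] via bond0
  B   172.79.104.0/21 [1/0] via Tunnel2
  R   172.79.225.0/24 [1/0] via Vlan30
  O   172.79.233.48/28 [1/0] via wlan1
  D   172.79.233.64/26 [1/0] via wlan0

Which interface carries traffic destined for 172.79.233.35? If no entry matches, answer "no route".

no route

No entry's prefix contains 172.79.233.35; there is no default route.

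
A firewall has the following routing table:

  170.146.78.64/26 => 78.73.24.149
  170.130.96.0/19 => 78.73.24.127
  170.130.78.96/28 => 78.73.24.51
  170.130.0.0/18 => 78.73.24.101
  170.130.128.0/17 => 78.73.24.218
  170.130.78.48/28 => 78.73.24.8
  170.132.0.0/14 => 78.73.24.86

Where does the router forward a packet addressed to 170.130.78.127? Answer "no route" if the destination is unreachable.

no route

No entry's prefix contains 170.130.78.127; there is no default route.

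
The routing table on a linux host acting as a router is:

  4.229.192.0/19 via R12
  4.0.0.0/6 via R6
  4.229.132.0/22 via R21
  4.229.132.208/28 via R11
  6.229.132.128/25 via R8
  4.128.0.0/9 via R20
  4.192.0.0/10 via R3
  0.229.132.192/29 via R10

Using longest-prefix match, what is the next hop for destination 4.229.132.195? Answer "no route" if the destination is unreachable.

R21

Routes whose prefix contains 4.229.132.195:
  4.0.0.0/6 (4.0.0.0 - 7.255.255.255) -> R6
  4.128.0.0/9 (4.128.0.0 - 4.255.255.255) -> R20
  4.192.0.0/10 (4.192.0.0 - 4.255.255.255) -> R3
  4.229.132.0/22 (4.229.132.0 - 4.229.135.255) -> R21
More-specific entries that do NOT match:
  0.229.132.192/29 (0.229.132.192 - 0.229.132.199) does not contain 4.229.132.195
  4.229.132.208/28 (4.229.132.208 - 4.229.132.223) does not contain 4.229.132.195
  6.229.132.128/25 (6.229.132.128 - 6.229.132.255) does not contain 4.229.132.195
Longest matching prefix is /22 -> next hop R21.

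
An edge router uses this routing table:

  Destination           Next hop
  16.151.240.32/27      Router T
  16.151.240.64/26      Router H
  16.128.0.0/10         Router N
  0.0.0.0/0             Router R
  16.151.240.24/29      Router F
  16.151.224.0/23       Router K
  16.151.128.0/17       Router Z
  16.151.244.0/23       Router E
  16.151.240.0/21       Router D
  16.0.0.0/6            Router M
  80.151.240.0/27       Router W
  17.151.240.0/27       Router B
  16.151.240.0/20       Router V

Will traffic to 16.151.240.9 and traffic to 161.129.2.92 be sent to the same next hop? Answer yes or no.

no

16.151.240.9: longest match 16.151.240.0/21 -> Router D
161.129.2.92: longest match 0.0.0.0/0 -> Router R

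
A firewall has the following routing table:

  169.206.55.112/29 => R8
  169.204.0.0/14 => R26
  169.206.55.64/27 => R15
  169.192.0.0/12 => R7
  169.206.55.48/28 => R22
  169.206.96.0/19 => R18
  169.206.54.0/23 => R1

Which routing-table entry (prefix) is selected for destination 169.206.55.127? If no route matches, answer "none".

Entries matching 169.206.55.127:
  169.192.0.0/12 (169.192.0.0 - 169.207.255.255)
  169.204.0.0/14 (169.204.0.0 - 169.207.255.255)
  169.206.54.0/23 (169.206.54.0 - 169.206.55.255)
Most specific is 169.206.54.0/23.

169.206.54.0/23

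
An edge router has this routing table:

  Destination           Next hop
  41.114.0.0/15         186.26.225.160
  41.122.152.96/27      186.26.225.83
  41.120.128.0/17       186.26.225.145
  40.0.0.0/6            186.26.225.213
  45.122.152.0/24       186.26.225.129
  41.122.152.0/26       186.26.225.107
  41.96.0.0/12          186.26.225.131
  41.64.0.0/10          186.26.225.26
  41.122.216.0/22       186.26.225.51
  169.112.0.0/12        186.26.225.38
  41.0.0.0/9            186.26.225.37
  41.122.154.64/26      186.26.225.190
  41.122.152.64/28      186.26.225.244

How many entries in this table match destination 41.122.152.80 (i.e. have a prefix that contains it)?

3

Prefixes containing 41.122.152.80:
  40.0.0.0/6 (40.0.0.0 - 43.255.255.255)
  41.0.0.0/9 (41.0.0.0 - 41.127.255.255)
  41.64.0.0/10 (41.64.0.0 - 41.127.255.255)
Total matching entries: 3.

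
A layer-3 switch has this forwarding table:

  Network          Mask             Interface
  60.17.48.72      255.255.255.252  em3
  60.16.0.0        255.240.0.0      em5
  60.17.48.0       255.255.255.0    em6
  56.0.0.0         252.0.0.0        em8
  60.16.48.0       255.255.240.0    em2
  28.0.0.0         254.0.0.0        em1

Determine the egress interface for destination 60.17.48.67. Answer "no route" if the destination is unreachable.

em6

Routes whose prefix contains 60.17.48.67:
  60.16.0.0/12 (60.16.0.0 - 60.31.255.255) -> em5
  60.17.48.0/24 (60.17.48.0 - 60.17.48.255) -> em6
More-specific entries that do NOT match:
  60.17.48.72/30 (60.17.48.72 - 60.17.48.75) does not contain 60.17.48.67
Longest matching prefix is /24 -> interface em6.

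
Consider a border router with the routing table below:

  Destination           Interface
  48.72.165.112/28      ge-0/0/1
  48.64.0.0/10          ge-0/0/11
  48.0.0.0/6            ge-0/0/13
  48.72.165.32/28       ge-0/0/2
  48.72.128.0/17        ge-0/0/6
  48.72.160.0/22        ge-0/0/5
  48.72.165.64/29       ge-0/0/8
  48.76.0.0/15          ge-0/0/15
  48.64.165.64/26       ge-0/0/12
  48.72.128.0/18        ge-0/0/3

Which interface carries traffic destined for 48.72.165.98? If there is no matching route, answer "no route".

ge-0/0/3

Routes whose prefix contains 48.72.165.98:
  48.0.0.0/6 (48.0.0.0 - 51.255.255.255) -> ge-0/0/13
  48.64.0.0/10 (48.64.0.0 - 48.127.255.255) -> ge-0/0/11
  48.72.128.0/17 (48.72.128.0 - 48.72.255.255) -> ge-0/0/6
  48.72.128.0/18 (48.72.128.0 - 48.72.191.255) -> ge-0/0/3
More-specific entries that do NOT match:
  48.72.165.64/29 (48.72.165.64 - 48.72.165.71) does not contain 48.72.165.98
  48.72.165.112/28 (48.72.165.112 - 48.72.165.127) does not contain 48.72.165.98
  48.72.165.32/28 (48.72.165.32 - 48.72.165.47) does not contain 48.72.165.98
  48.64.165.64/26 (48.64.165.64 - 48.64.165.127) does not contain 48.72.165.98
  48.72.160.0/22 (48.72.160.0 - 48.72.163.255) does not contain 48.72.165.98
Longest matching prefix is /18 -> interface ge-0/0/3.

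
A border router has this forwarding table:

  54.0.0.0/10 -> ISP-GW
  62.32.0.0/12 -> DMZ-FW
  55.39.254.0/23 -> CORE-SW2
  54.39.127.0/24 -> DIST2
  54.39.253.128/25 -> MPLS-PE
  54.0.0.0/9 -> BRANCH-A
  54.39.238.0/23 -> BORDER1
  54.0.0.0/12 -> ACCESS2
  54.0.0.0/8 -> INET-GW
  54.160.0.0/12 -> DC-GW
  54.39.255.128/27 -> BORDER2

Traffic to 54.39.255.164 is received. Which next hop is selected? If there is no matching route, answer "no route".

ISP-GW

Routes whose prefix contains 54.39.255.164:
  54.0.0.0/8 (54.0.0.0 - 54.255.255.255) -> INET-GW
  54.0.0.0/9 (54.0.0.0 - 54.127.255.255) -> BRANCH-A
  54.0.0.0/10 (54.0.0.0 - 54.63.255.255) -> ISP-GW
More-specific entries that do NOT match:
  54.39.255.128/27 (54.39.255.128 - 54.39.255.159) does not contain 54.39.255.164
  54.39.253.128/25 (54.39.253.128 - 54.39.253.255) does not contain 54.39.255.164
  54.39.127.0/24 (54.39.127.0 - 54.39.127.255) does not contain 54.39.255.164
  55.39.254.0/23 (55.39.254.0 - 55.39.255.255) does not contain 54.39.255.164
  54.39.238.0/23 (54.39.238.0 - 54.39.239.255) does not contain 54.39.255.164
  62.32.0.0/12 (62.32.0.0 - 62.47.255.255) does not contain 54.39.255.164
  54.0.0.0/12 (54.0.0.0 - 54.15.255.255) does not contain 54.39.255.164
  54.160.0.0/12 (54.160.0.0 - 54.175.255.255) does not contain 54.39.255.164
Longest matching prefix is /10 -> next hop ISP-GW.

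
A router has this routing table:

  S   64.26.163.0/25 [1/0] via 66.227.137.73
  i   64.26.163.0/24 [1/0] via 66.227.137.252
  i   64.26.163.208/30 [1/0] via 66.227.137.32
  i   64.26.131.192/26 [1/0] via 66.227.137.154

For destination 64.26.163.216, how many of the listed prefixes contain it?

1

Prefixes containing 64.26.163.216:
  64.26.163.0/24 (64.26.163.0 - 64.26.163.255)
Total matching entries: 1.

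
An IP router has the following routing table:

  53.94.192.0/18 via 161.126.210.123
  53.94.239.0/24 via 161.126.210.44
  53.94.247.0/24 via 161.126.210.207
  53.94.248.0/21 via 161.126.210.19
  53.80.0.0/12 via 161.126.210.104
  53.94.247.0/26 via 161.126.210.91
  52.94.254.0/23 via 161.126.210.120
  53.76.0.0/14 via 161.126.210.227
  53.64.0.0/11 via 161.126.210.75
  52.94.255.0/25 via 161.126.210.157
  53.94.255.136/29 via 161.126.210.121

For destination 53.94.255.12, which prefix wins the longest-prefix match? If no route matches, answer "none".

Entries matching 53.94.255.12:
  53.64.0.0/11 (53.64.0.0 - 53.95.255.255)
  53.80.0.0/12 (53.80.0.0 - 53.95.255.255)
  53.94.192.0/18 (53.94.192.0 - 53.94.255.255)
  53.94.248.0/21 (53.94.248.0 - 53.94.255.255)
Most specific is 53.94.248.0/21.

53.94.248.0/21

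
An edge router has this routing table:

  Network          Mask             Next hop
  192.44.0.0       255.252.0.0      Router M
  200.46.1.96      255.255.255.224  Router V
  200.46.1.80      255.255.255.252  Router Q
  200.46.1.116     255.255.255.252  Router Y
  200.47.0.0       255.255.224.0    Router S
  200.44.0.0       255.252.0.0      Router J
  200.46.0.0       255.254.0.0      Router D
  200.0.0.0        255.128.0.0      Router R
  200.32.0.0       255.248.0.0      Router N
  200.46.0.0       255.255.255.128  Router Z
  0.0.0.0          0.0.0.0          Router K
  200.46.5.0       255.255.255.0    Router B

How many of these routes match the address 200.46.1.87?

Prefixes containing 200.46.1.87:
  0.0.0.0/0 (default, matches everything)
  200.0.0.0/9 (200.0.0.0 - 200.127.255.255)
  200.44.0.0/14 (200.44.0.0 - 200.47.255.255)
  200.46.0.0/15 (200.46.0.0 - 200.47.255.255)
Total matching entries: 4.

4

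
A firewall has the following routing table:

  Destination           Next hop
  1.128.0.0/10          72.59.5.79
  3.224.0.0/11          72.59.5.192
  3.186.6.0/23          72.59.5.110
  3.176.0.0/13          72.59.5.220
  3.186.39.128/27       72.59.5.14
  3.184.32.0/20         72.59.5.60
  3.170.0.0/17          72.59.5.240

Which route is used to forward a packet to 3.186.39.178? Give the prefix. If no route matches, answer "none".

none

3.186.39.178 is outside every listed prefix and there is no default route.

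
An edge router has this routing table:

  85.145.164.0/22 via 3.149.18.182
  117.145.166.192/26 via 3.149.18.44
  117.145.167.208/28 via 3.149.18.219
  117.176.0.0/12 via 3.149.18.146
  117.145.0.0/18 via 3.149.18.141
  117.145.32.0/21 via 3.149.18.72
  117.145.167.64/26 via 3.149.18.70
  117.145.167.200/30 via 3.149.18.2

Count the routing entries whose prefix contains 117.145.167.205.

No listed prefix contains 117.145.167.205.
Total matching entries: 0.

0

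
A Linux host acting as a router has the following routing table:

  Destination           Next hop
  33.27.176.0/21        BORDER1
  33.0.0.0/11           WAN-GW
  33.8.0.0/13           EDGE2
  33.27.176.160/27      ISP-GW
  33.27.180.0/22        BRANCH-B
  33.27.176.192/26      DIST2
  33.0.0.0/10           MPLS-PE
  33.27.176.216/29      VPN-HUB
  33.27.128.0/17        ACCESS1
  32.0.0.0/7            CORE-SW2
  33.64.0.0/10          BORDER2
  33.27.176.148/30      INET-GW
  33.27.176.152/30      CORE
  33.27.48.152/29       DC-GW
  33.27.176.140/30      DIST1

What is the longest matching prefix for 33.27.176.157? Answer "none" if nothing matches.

Entries matching 33.27.176.157:
  32.0.0.0/7 (32.0.0.0 - 33.255.255.255)
  33.0.0.0/10 (33.0.0.0 - 33.63.255.255)
  33.0.0.0/11 (33.0.0.0 - 33.31.255.255)
  33.27.128.0/17 (33.27.128.0 - 33.27.255.255)
  33.27.176.0/21 (33.27.176.0 - 33.27.183.255)
Most specific is 33.27.176.0/21.

33.27.176.0/21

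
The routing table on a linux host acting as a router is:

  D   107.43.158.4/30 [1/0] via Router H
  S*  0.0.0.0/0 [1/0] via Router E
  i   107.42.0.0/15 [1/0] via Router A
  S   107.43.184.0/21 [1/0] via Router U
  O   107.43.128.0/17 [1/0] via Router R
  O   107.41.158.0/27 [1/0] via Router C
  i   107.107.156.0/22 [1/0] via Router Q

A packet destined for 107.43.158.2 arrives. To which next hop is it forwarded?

Router R

Routes whose prefix contains 107.43.158.2:
  0.0.0.0/0 (default, matches everything) -> Router E
  107.42.0.0/15 (107.42.0.0 - 107.43.255.255) -> Router A
  107.43.128.0/17 (107.43.128.0 - 107.43.255.255) -> Router R
More-specific entries that do NOT match:
  107.43.158.4/30 (107.43.158.4 - 107.43.158.7) does not contain 107.43.158.2
  107.41.158.0/27 (107.41.158.0 - 107.41.158.31) does not contain 107.43.158.2
  107.107.156.0/22 (107.107.156.0 - 107.107.159.255) does not contain 107.43.158.2
  107.43.184.0/21 (107.43.184.0 - 107.43.191.255) does not contain 107.43.158.2
Longest matching prefix is /17 -> next hop Router R.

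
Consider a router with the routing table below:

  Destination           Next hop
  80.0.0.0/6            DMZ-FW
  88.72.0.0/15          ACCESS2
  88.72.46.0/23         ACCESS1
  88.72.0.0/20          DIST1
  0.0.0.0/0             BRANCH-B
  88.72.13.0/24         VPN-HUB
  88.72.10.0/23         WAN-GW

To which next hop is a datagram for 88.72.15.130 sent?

DIST1

Routes whose prefix contains 88.72.15.130:
  0.0.0.0/0 (default, matches everything) -> BRANCH-B
  88.72.0.0/15 (88.72.0.0 - 88.73.255.255) -> ACCESS2
  88.72.0.0/20 (88.72.0.0 - 88.72.15.255) -> DIST1
More-specific entries that do NOT match:
  88.72.13.0/24 (88.72.13.0 - 88.72.13.255) does not contain 88.72.15.130
  88.72.46.0/23 (88.72.46.0 - 88.72.47.255) does not contain 88.72.15.130
  88.72.10.0/23 (88.72.10.0 - 88.72.11.255) does not contain 88.72.15.130
Longest matching prefix is /20 -> next hop DIST1.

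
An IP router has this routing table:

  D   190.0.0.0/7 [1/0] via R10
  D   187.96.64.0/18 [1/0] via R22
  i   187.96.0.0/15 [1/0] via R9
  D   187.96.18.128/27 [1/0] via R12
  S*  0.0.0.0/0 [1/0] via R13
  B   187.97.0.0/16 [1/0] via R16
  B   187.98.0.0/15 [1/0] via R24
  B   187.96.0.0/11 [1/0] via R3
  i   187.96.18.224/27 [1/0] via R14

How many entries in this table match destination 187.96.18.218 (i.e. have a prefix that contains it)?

Prefixes containing 187.96.18.218:
  0.0.0.0/0 (default, matches everything)
  187.96.0.0/11 (187.96.0.0 - 187.127.255.255)
  187.96.0.0/15 (187.96.0.0 - 187.97.255.255)
Total matching entries: 3.

3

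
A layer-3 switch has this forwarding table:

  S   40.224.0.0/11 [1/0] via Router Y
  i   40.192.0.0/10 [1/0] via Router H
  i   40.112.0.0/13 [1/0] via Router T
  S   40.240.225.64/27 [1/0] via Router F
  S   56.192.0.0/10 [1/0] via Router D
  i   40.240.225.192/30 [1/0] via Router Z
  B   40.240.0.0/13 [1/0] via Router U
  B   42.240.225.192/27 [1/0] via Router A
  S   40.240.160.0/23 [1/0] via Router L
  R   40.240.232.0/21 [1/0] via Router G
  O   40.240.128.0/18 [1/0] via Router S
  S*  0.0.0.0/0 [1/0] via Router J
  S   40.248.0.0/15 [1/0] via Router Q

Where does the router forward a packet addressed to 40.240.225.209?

Router U

Routes whose prefix contains 40.240.225.209:
  0.0.0.0/0 (default, matches everything) -> Router J
  40.192.0.0/10 (40.192.0.0 - 40.255.255.255) -> Router H
  40.224.0.0/11 (40.224.0.0 - 40.255.255.255) -> Router Y
  40.240.0.0/13 (40.240.0.0 - 40.247.255.255) -> Router U
More-specific entries that do NOT match:
  40.240.225.192/30 (40.240.225.192 - 40.240.225.195) does not contain 40.240.225.209
  40.240.225.64/27 (40.240.225.64 - 40.240.225.95) does not contain 40.240.225.209
  42.240.225.192/27 (42.240.225.192 - 42.240.225.223) does not contain 40.240.225.209
  40.240.160.0/23 (40.240.160.0 - 40.240.161.255) does not contain 40.240.225.209
  40.240.232.0/21 (40.240.232.0 - 40.240.239.255) does not contain 40.240.225.209
  40.240.128.0/18 (40.240.128.0 - 40.240.191.255) does not contain 40.240.225.209
  40.248.0.0/15 (40.248.0.0 - 40.249.255.255) does not contain 40.240.225.209
Longest matching prefix is /13 -> next hop Router U.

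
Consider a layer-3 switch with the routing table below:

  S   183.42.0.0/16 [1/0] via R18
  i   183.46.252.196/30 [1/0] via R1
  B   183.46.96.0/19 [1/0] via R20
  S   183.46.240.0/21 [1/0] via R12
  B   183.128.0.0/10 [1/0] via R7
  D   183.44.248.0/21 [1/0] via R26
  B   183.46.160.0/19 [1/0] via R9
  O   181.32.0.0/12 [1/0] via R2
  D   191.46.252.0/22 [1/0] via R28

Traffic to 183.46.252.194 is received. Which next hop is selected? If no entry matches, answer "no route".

no route

No entry's prefix contains 183.46.252.194; there is no default route.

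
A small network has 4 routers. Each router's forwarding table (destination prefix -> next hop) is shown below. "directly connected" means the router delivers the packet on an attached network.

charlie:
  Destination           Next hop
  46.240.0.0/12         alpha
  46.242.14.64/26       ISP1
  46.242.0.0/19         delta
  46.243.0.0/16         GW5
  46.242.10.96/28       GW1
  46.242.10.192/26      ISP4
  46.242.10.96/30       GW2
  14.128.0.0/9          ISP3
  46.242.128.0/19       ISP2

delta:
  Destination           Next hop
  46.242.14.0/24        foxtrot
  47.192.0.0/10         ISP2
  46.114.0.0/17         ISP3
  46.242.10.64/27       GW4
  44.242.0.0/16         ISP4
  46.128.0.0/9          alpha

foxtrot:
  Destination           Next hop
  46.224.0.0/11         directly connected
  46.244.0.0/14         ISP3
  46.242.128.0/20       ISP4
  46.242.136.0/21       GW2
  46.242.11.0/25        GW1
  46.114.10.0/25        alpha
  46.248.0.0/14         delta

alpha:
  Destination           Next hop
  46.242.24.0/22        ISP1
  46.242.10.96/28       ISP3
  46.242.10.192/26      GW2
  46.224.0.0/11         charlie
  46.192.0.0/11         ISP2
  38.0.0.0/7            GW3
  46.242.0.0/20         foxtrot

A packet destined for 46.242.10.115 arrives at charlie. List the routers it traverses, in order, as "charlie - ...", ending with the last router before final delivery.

At charlie: longest match for 46.242.10.115 is 46.242.0.0/19 -> delta
At delta: longest match for 46.242.10.115 is 46.128.0.0/9 -> alpha
At alpha: longest match for 46.242.10.115 is 46.242.0.0/20 -> foxtrot
At foxtrot: longest match for 46.242.10.115 is 46.224.0.0/11 -> directly connected

charlie - delta - alpha - foxtrot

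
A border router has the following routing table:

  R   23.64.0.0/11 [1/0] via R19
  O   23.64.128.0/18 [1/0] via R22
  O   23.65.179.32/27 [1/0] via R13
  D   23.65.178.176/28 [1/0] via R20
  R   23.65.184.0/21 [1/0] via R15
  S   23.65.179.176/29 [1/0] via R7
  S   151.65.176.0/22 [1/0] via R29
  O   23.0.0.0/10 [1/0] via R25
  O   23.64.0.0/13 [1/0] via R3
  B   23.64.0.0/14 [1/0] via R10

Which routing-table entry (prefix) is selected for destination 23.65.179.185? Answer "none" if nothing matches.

Entries matching 23.65.179.185:
  23.64.0.0/11 (23.64.0.0 - 23.95.255.255)
  23.64.0.0/13 (23.64.0.0 - 23.71.255.255)
  23.64.0.0/14 (23.64.0.0 - 23.67.255.255)
Most specific is 23.64.0.0/14.

23.64.0.0/14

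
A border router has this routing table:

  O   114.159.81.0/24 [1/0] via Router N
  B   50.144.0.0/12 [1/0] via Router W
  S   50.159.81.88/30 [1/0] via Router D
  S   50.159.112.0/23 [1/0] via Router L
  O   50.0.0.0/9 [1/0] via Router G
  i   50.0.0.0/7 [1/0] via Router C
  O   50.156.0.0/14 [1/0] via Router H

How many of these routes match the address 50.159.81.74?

3

Prefixes containing 50.159.81.74:
  50.0.0.0/7 (50.0.0.0 - 51.255.255.255)
  50.144.0.0/12 (50.144.0.0 - 50.159.255.255)
  50.156.0.0/14 (50.156.0.0 - 50.159.255.255)
Total matching entries: 3.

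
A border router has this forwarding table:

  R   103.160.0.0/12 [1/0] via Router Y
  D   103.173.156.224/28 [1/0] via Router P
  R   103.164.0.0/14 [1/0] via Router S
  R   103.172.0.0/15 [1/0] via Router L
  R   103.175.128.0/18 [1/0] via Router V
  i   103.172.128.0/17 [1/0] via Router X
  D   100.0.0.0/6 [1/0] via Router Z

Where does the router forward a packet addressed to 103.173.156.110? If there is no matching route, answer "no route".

Router L

Routes whose prefix contains 103.173.156.110:
  100.0.0.0/6 (100.0.0.0 - 103.255.255.255) -> Router Z
  103.160.0.0/12 (103.160.0.0 - 103.175.255.255) -> Router Y
  103.172.0.0/15 (103.172.0.0 - 103.173.255.255) -> Router L
More-specific entries that do NOT match:
  103.173.156.224/28 (103.173.156.224 - 103.173.156.239) does not contain 103.173.156.110
  103.175.128.0/18 (103.175.128.0 - 103.175.191.255) does not contain 103.173.156.110
  103.172.128.0/17 (103.172.128.0 - 103.172.255.255) does not contain 103.173.156.110
Longest matching prefix is /15 -> next hop Router L.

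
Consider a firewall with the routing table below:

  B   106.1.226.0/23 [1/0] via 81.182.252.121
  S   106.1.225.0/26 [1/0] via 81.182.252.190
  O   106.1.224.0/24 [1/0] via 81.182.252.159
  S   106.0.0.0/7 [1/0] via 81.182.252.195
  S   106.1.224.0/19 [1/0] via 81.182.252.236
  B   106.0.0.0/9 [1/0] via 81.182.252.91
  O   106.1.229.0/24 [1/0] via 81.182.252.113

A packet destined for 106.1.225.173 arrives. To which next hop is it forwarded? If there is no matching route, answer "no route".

Routes whose prefix contains 106.1.225.173:
  106.0.0.0/7 (106.0.0.0 - 107.255.255.255) -> 81.182.252.195
  106.0.0.0/9 (106.0.0.0 - 106.127.255.255) -> 81.182.252.91
  106.1.224.0/19 (106.1.224.0 - 106.1.255.255) -> 81.182.252.236
More-specific entries that do NOT match:
  106.1.225.0/26 (106.1.225.0 - 106.1.225.63) does not contain 106.1.225.173
  106.1.224.0/24 (106.1.224.0 - 106.1.224.255) does not contain 106.1.225.173
  106.1.229.0/24 (106.1.229.0 - 106.1.229.255) does not contain 106.1.225.173
  106.1.226.0/23 (106.1.226.0 - 106.1.227.255) does not contain 106.1.225.173
Longest matching prefix is /19 -> next hop 81.182.252.236.

81.182.252.236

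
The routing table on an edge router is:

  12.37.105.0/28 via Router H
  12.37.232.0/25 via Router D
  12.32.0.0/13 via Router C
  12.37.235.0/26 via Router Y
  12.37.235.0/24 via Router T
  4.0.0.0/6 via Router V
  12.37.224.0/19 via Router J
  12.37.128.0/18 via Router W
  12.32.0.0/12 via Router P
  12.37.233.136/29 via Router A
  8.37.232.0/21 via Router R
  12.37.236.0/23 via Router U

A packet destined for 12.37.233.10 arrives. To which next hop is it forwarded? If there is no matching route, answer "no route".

Router J

Routes whose prefix contains 12.37.233.10:
  12.32.0.0/12 (12.32.0.0 - 12.47.255.255) -> Router P
  12.32.0.0/13 (12.32.0.0 - 12.39.255.255) -> Router C
  12.37.224.0/19 (12.37.224.0 - 12.37.255.255) -> Router J
More-specific entries that do NOT match:
  12.37.233.136/29 (12.37.233.136 - 12.37.233.143) does not contain 12.37.233.10
  12.37.105.0/28 (12.37.105.0 - 12.37.105.15) does not contain 12.37.233.10
  12.37.235.0/26 (12.37.235.0 - 12.37.235.63) does not contain 12.37.233.10
  12.37.232.0/25 (12.37.232.0 - 12.37.232.127) does not contain 12.37.233.10
  12.37.235.0/24 (12.37.235.0 - 12.37.235.255) does not contain 12.37.233.10
  12.37.236.0/23 (12.37.236.0 - 12.37.237.255) does not contain 12.37.233.10
  8.37.232.0/21 (8.37.232.0 - 8.37.239.255) does not contain 12.37.233.10
Longest matching prefix is /19 -> next hop Router J.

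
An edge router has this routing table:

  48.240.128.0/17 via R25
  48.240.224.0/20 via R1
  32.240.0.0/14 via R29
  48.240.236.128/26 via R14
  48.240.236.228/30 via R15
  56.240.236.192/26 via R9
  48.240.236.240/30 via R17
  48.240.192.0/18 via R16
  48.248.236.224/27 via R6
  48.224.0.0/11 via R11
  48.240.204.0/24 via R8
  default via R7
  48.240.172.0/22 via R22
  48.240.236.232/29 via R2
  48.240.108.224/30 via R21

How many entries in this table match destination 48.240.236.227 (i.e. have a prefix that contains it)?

5

Prefixes containing 48.240.236.227:
  0.0.0.0/0 (default, matches everything)
  48.224.0.0/11 (48.224.0.0 - 48.255.255.255)
  48.240.128.0/17 (48.240.128.0 - 48.240.255.255)
  48.240.192.0/18 (48.240.192.0 - 48.240.255.255)
  48.240.224.0/20 (48.240.224.0 - 48.240.239.255)
Total matching entries: 5.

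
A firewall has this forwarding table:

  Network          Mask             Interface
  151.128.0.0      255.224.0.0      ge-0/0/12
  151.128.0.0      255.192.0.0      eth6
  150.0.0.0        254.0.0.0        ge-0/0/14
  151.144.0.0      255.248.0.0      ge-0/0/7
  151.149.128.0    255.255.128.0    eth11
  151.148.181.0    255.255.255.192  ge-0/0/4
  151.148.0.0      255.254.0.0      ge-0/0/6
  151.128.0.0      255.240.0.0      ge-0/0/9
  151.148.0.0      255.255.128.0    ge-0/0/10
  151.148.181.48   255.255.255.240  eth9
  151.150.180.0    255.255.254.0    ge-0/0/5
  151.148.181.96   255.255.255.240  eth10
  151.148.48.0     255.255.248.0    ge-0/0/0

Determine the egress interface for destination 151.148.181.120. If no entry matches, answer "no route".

Routes whose prefix contains 151.148.181.120:
  150.0.0.0/7 (150.0.0.0 - 151.255.255.255) -> ge-0/0/14
  151.128.0.0/10 (151.128.0.0 - 151.191.255.255) -> eth6
  151.128.0.0/11 (151.128.0.0 - 151.159.255.255) -> ge-0/0/12
  151.144.0.0/13 (151.144.0.0 - 151.151.255.255) -> ge-0/0/7
  151.148.0.0/15 (151.148.0.0 - 151.149.255.255) -> ge-0/0/6
More-specific entries that do NOT match:
  151.148.181.48/28 (151.148.181.48 - 151.148.181.63) does not contain 151.148.181.120
  151.148.181.96/28 (151.148.181.96 - 151.148.181.111) does not contain 151.148.181.120
  151.148.181.0/26 (151.148.181.0 - 151.148.181.63) does not contain 151.148.181.120
  151.150.180.0/23 (151.150.180.0 - 151.150.181.255) does not contain 151.148.181.120
  151.148.48.0/21 (151.148.48.0 - 151.148.55.255) does not contain 151.148.181.120
  151.149.128.0/17 (151.149.128.0 - 151.149.255.255) does not contain 151.148.181.120
  151.148.0.0/17 (151.148.0.0 - 151.148.127.255) does not contain 151.148.181.120
Longest matching prefix is /15 -> interface ge-0/0/6.

ge-0/0/6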